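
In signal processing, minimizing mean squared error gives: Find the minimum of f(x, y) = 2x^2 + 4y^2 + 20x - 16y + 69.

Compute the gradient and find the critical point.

f(x,y) = 2x^2 + 4y^2 + 20x - 16y + 69
df/dx = 4x + (20) = 0  =>  x = -5
df/dy = 8y + (-16) = 0  =>  y = 2
f(-5, 2) = 2*(-5)^2 + 4*(2)^2 + 20*(-5) + -16*(2) + 69 = 3
Hessian is diagonal with entries 4, 8 > 0, so this is a minimum.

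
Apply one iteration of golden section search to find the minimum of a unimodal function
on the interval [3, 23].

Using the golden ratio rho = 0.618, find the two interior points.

Golden section search on [3, 23].
Golden ratio rho = 0.618 (approx).
Interior points:
  x_1 = 3 + (1-0.618)*20 = 10.6400
  x_2 = 3 + 0.618*20 = 15.3600
Compare f(x_1) and f(x_2) to determine which subinterval to keep.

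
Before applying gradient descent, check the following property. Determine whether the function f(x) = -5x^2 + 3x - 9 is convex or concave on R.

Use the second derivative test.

f(x) = -5x^2 + 3x - 9
f'(x) = -10x + 3
f''(x) = -10
Since f''(x) = -10 < 0 for all x, f is concave on R.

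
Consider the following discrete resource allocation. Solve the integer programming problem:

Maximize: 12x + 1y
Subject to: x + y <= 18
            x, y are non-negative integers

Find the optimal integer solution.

Objective: 12x + 1y, constraint: x + y <= 18
Coefficient of x is 12 >= coefficient of y is 1, so allocate the entire budget to x.
Optimal: x = 18, y = 0, value = 216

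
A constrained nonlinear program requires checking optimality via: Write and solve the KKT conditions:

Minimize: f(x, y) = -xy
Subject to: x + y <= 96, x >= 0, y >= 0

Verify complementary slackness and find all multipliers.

Problem: min -xy s.t. x + y <= 96 (multiplier lambda), x >= 0 (mu_x), y >= 0 (mu_y)
KKT stationarity: -y + lambda - mu_x = 0, -x + lambda - mu_y = 0, with lambda, mu_x, mu_y >= 0
Complementary slackness: lambda*(x + y - 96) = 0, mu_x*x = 0, mu_y*y = 0
If lambda = 0: y = -mu_x <= 0 and x = -mu_y <= 0 force x = y = 0 with f = 0; but x = y = 48 is feasible with f = -2304 < 0, so this is not the minimum. Hence lambda > 0 and x + y = 96.
Try x > 0, y > 0 (so mu_x = mu_y = 0): y = lambda, x = lambda => x = y = lambda
x + y = 96 => 2*lambda = 96 => lambda = 48
x* = y* = 48 > 0, consistent with mu_x = mu_y = 0.
(Any feasible point with x = 0 or y = 0 has f = 0 > -2304, so the minimum is not on those boundaries.)
min(-xy) = -2304 (i.e. max xy = 2304)
Multipliers: lambda = 48, mu_x = 0, mu_y = 0
Complementary slackness: lambda*(x + y - 96) = 48*(48 + 48 - 96) = 0, mu_x*x = 0*48 = 0, mu_y*y = 0*48 = 0. Satisfied.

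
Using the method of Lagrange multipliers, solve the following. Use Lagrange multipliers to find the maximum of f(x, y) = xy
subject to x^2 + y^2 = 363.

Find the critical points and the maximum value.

Lagrange conditions: y = 2*lambda*x and x = 2*lambda*y
If x = 0 then y = 0, violating the constraint, so x, y != 0.
Dividing: y/x = x/y => x^2 = y^2 => y = x or y = -x
Constraint: 2x^2 = 363 => x^2 = 363/2 => x = +/-sqrt(363/2)
Critical points: (sqrt(363/2), sqrt(363/2)), (-sqrt(363/2), -sqrt(363/2)), (sqrt(363/2), -sqrt(363/2)), (-sqrt(363/2), sqrt(363/2))
  y = x:  xy = x^2 = 363/2  at (sqrt(363/2), sqrt(363/2)) and (-sqrt(363/2), -sqrt(363/2))
  y = -x: xy = -x^2 = -363/2 at (sqrt(363/2), -sqrt(363/2)) and (-sqrt(363/2), sqrt(363/2))
Maximum xy = 363/2 at (sqrt(363/2), sqrt(363/2)) and (-sqrt(363/2), -sqrt(363/2))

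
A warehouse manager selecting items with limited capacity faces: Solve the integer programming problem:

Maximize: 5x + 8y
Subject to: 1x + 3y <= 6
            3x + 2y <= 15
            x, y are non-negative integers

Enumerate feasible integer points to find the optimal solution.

Constraint 1: 1x + 3y <= 6
Constraint 2: 3x + 2y <= 15
Feasible x range (need y >= 0): 0 <= x <= min(6/1, 15/3) => x in {0, ..., 5}.
Enumerate feasible integer points row by row (the coefficient of y is 8 > 0, so for each x the largest feasible y gives the best value):
  x = 0: y <= min((6 - 1*0)/3, (15 - 3*0)/2) => y in {0, ..., 2}; best 5*0 + 8*2 = 16
  x = 1: y <= min((6 - 1*1)/3, (15 - 3*1)/2) => y in {0, ..., 1}; best 5*1 + 8*1 = 13
  x = 2: y <= min((6 - 1*2)/3, (15 - 3*2)/2) => y in {0, ..., 1}; best 5*2 + 8*1 = 18
  x = 3: y <= min((6 - 1*3)/3, (15 - 3*3)/2) => y in {0, ..., 1}; best 5*3 + 8*1 = 23
  x = 4: y <= min((6 - 1*4)/3, (15 - 3*4)/2) => y in {0}; best 5*4 + 8*0 = 20
  x = 5: y <= min((6 - 1*5)/3, (15 - 3*5)/2) => y in {0}; best 5*5 + 8*0 = 25
The maximum 5x + 8y = 25 is achieved at x = 5, y = 0.
Check: 1*5 + 3*0 = 5 <= 6 and 3*5 + 2*0 = 15 <= 15.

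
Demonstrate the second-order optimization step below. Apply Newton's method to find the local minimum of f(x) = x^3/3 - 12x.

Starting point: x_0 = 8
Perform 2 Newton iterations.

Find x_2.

f(x) = x^3/3 - 12x
f'(x) = x^2 - 12, f''(x) = 2x
Newton update: x_{n+1} = x_n - (x_n^2 - 12)/(2*x_n)
Step 1: x_0 = 8, f'=52, f''=16, x_1 = 19/4
Step 2: x_1 = 19/4, f'=169/16, f''=19/2, x_2 = 553/152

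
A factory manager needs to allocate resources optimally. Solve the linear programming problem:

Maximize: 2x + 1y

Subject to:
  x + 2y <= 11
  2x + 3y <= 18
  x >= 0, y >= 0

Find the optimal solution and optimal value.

Feasible vertices: (0, 0), (0, 11/2), (3, 4), (9, 0)
Objective 2x + 1y at each:
  (0, 0): 0
  (0, 11/2): 11/2
  (3, 4): 10
  (9, 0): 18
Maximum is 18 at (9, 0).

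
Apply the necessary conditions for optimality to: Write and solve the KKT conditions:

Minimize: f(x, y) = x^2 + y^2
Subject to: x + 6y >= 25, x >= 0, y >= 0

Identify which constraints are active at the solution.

KKT conditions for min x^2 + y^2 s.t. 1x + 6y >= 25, x >= 0, y >= 0:
Stationarity: 2x = mu*1 + mu_x, 2y = mu*6 + mu_y, with mu, mu_x, mu_y >= 0
Complementary slackness: mu*(x + 6y - 25) = 0, mu_x*x = 0, mu_y*y = 0
(0, 0) is infeasible (1*0 + 6*0 < 25), so if mu = 0 stationarity would force x = mu_x/2 >= 0, y = mu_y/2 >= 0 with mu_x*x = mu_y*y = 0, i.e. x = y = 0: contradiction. Hence mu > 0 and x + 6y = 25 is active.
Try x > 0, y > 0 (so mu_x = mu_y = 0): x = 1*mu/2, y = 6*mu/2
Substitute: 1*(1*mu/2) + 6*(6*mu/2) = 25
  mu*37/2 = 25 => mu = 50/37
x* = 25/37 > 0, y* = 150/37 > 0, consistent with mu_x = mu_y = 0.
f is convex and the constraints are linear, so this KKT point is the global minimum.
f* = 625/37
Active constraints: x + 6y >= 25 (holds with equality, mu = 50/37 > 0); x >= 0 and y >= 0 are inactive (mu_x = mu_y = 0).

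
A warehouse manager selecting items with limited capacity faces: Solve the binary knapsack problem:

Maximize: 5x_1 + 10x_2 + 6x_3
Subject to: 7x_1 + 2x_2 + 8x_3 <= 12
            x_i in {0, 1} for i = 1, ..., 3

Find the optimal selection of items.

Items: item 1 (v=5, w=7), item 2 (v=10, w=2), item 3 (v=6, w=8)
Capacity: 12
Checking all 8 subsets (w = total weight, v = total value):
  {}: w = 0, v = 0
  {1}: w = 7, v = 5
  {2}: w = 2, v = 10
  {3}: w = 8, v = 6
  {1, 2}: w = 9, v = 15
  {1, 3}: w = 15 > 12, infeasible
  {2, 3}: w = 10, v = 16
  {1, 2, 3}: w = 17 > 12, infeasible
Best feasible subset: items [2, 3]
Total weight: 10 <= 12, total value: 16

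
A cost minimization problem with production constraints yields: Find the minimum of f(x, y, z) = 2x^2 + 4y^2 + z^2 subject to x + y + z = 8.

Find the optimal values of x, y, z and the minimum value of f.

Using Lagrange multipliers on f = 2x^2 + 4y^2 + z^2 with constraint x + y + z = 8:
Conditions: 2*2*x = lambda, 2*4*y = lambda, 2*1*z = lambda
So x = lambda/4, y = lambda/8, z = lambda/2
Substituting into constraint: lambda * (7/8) = 8
lambda = 64/7
x = 16/7, y = 8/7, z = 32/7
Minimum value = 256/7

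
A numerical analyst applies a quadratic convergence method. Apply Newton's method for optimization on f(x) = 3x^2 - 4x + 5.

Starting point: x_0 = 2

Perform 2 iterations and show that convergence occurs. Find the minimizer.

f(x) = 3x^2 - 4x + 5, f'(x) = 6x + (-4), f''(x) = 6
Step 1: f'(2) = 8, x_1 = 2 - 8/6 = 2/3
Step 2: f'(2/3) = 0, x_2 = 2/3 (converged)
Newton's method converges in 1 step for quadratics.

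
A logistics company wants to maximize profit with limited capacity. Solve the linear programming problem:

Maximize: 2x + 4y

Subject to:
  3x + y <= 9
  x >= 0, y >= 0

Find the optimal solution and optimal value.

The feasible region has vertices at [(0, 0), (3, 0), (0, 9)].
Checking objective 2x + 4y at each vertex:
  (0, 0): 2*0 + 4*0 = 0
  (3, 0): 2*3 + 4*0 = 6
  (0, 9): 2*0 + 4*9 = 36
Maximum is 36 at (0, 9).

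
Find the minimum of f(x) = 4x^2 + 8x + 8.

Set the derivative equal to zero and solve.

f(x) = 4x^2 + 8x + 8
f'(x) = 8x + (8) = 0
x = -8/8 = -1
f(-1) = 4
Since f''(x) = 8 > 0, this is a minimum.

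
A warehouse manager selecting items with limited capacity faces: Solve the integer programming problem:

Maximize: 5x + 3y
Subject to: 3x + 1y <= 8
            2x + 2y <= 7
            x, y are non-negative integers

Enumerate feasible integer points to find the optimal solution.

Constraint 1: 3x + 1y <= 8
Constraint 2: 2x + 2y <= 7
Feasible x range (need y >= 0): 0 <= x <= min(8/3, 7/2) => x in {0, ..., 2}.
Enumerate feasible integer points row by row (the coefficient of y is 3 > 0, so for each x the largest feasible y gives the best value):
  x = 0: y <= min((8 - 3*0)/1, (7 - 2*0)/2) => y in {0, ..., 3}; best 5*0 + 3*3 = 9
  x = 1: y <= min((8 - 3*1)/1, (7 - 2*1)/2) => y in {0, ..., 2}; best 5*1 + 3*2 = 11
  x = 2: y <= min((8 - 3*2)/1, (7 - 2*2)/2) => y in {0, ..., 1}; best 5*2 + 3*1 = 13
The maximum 5x + 3y = 13 is achieved at x = 2, y = 1.
Check: 3*2 + 1*1 = 7 <= 8 and 2*2 + 2*1 = 6 <= 7.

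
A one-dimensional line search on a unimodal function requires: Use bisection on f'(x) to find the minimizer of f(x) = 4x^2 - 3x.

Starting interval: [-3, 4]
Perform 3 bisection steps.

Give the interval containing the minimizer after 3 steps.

Finding critical point of f(x) = 4x^2 - 3x using bisection on f'(x) = 8x + -3.
f'(x) = 0 when x = 3/8.
Starting interval: [-3, 4]
Step 1: mid = 1/2, f'(mid) = 1, new interval = [-3, 1/2]
Step 2: mid = -5/4, f'(mid) = -13, new interval = [-5/4, 1/2]
Step 3: mid = -3/8, f'(mid) = -6, new interval = [-3/8, 1/2]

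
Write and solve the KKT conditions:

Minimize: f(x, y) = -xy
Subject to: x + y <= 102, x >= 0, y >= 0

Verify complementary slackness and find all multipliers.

Problem: min -xy s.t. x + y <= 102 (multiplier lambda), x >= 0 (mu_x), y >= 0 (mu_y)
KKT stationarity: -y + lambda - mu_x = 0, -x + lambda - mu_y = 0, with lambda, mu_x, mu_y >= 0
Complementary slackness: lambda*(x + y - 102) = 0, mu_x*x = 0, mu_y*y = 0
If lambda = 0: y = -mu_x <= 0 and x = -mu_y <= 0 force x = y = 0 with f = 0; but x = y = 51 is feasible with f = -2601 < 0, so this is not the minimum. Hence lambda > 0 and x + y = 102.
Try x > 0, y > 0 (so mu_x = mu_y = 0): y = lambda, x = lambda => x = y = lambda
x + y = 102 => 2*lambda = 102 => lambda = 51
x* = y* = 51 > 0, consistent with mu_x = mu_y = 0.
(Any feasible point with x = 0 or y = 0 has f = 0 > -2601, so the minimum is not on those boundaries.)
min(-xy) = -2601 (i.e. max xy = 2601)
Multipliers: lambda = 51, mu_x = 0, mu_y = 0
Complementary slackness: lambda*(x + y - 102) = 51*(51 + 51 - 102) = 0, mu_x*x = 0*51 = 0, mu_y*y = 0*51 = 0. Satisfied.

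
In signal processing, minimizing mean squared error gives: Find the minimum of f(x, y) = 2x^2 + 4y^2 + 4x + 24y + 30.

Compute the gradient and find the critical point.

f(x,y) = 2x^2 + 4y^2 + 4x + 24y + 30
df/dx = 4x + (4) = 0  =>  x = -1
df/dy = 8y + (24) = 0  =>  y = -3
f(-1, -3) = 2*(-1)^2 + 4*(-3)^2 + 4*(-1) + 24*(-3) + 30 = -8
Hessian is diagonal with entries 4, 8 > 0, so this is a minimum.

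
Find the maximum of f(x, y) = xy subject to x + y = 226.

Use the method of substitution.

Substitute y = 226 - x into f(x,y) = xy:
g(x) = x(226 - x) = 226x - x^2
g'(x) = 226 - 2x = 0  =>  x = 113
y = 226 - 113 = 113
Maximum value = 113 * 113 = 12769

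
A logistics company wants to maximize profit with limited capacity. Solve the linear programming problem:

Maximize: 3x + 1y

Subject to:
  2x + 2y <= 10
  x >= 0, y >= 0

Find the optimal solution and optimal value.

The feasible region has vertices at [(0, 0), (5, 0), (0, 5)].
Checking objective 3x + 1y at each vertex:
  (0, 0): 3*0 + 1*0 = 0
  (5, 0): 3*5 + 1*0 = 15
  (0, 5): 3*0 + 1*5 = 5
Maximum is 15 at (5, 0).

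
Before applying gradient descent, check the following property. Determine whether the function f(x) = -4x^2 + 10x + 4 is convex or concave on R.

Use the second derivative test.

f(x) = -4x^2 + 10x + 4
f'(x) = -8x + 10
f''(x) = -8
Since f''(x) = -8 < 0 for all x, f is concave on R.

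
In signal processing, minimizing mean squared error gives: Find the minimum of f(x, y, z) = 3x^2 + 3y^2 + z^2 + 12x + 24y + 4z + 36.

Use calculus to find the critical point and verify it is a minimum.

f(x,y,z) = 3x^2 + 3y^2 + z^2 + 12x + 24y + 4z + 36
df/dx = 6x + (12) = 0 => x = -2
df/dy = 6y + (24) = 0 => y = -4
df/dz = 2z + (4) = 0 => z = -2
f(-2,-4,-2) = 3*(-2)^2 + 3*(-4)^2 + 1*(-2)^2 + 12*(-2) + 24*(-4) + 4*(-2) + 36 = -28
Hessian is diagonal with entries 6, 6, 2 > 0, confirmed minimum.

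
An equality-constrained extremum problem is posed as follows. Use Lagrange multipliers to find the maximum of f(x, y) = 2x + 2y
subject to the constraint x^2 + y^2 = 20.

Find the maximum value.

Set up Lagrange conditions: grad f = lambda * grad g
  2 = 2*lambda*x
  2 = 2*lambda*y
From these: x/y = 2/2, so x = 2t, y = 2t for some t.
Substitute into constraint: (2t)^2 + (2t)^2 = 20
  t^2 * 8 = 20
  t = sqrt(20/8)
Maximum = 2*x + 2*y = (2^2 + 2^2)*t = 8 * sqrt(20/8) = sqrt(160)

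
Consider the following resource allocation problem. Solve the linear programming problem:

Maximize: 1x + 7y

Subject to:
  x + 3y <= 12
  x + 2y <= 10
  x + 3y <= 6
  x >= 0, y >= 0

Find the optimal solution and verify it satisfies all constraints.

Feasible vertices: (0, 0), (0, 2), (6, 0)
Objective 1x + 7y at each vertex:
  (0, 0): 0
  (0, 2): 14
  (6, 0): 6
Maximum is 14 at (0, 2).
Verify constraints at (x, y) = (0, 2):
  1*0 + 3*2 = 6 <= 12
  1*0 + 2*2 = 4 <= 10
  1*0 + 3*2 = 6 <= 6 (active)
  x = 0 >= 0, y = 2 >= 0. All constraints satisfied.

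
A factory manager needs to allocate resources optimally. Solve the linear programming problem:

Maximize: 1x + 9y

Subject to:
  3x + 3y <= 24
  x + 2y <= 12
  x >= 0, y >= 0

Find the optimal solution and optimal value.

Feasible vertices: (0, 0), (0, 6), (4, 4), (8, 0)
Objective 1x + 9y at each:
  (0, 0): 0
  (0, 6): 54
  (4, 4): 40
  (8, 0): 8
Maximum is 54 at (0, 6).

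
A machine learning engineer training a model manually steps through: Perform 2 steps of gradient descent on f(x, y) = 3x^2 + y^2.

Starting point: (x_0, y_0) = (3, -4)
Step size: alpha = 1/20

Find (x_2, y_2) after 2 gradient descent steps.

f(x,y) = 3x^2 + y^2
grad_x = 6x + 0y, grad_y = 2y + 0x
Step 1: grad = (18, -8), (21/10, -18/5)
Step 2: grad = (63/5, -36/5), (147/100, -81/25)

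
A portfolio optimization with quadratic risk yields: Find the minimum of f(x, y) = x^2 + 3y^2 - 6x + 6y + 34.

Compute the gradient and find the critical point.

f(x,y) = x^2 + 3y^2 - 6x + 6y + 34
df/dx = 2x + (-6) = 0  =>  x = 3
df/dy = 6y + (6) = 0  =>  y = -1
f(3, -1) = 1*(3)^2 + 3*(-1)^2 + -6*(3) + 6*(-1) + 34 = 22
Hessian is diagonal with entries 2, 6 > 0, so this is a minimum.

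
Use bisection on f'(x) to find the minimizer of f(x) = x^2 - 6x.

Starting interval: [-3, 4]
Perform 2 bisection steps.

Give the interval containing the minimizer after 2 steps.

Finding critical point of f(x) = x^2 - 6x using bisection on f'(x) = 2x + -6.
f'(x) = 0 when x = 3.
Starting interval: [-3, 4]
Step 1: mid = 1/2, f'(mid) = -5, new interval = [1/2, 4]
Step 2: mid = 9/4, f'(mid) = -3/2, new interval = [9/4, 4]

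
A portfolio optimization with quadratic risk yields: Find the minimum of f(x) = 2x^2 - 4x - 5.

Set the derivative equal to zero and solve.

f(x) = 2x^2 - 4x - 5
f'(x) = 4x + (-4) = 0
x = 4/4 = 1
f(1) = -7
Since f''(x) = 4 > 0, this is a minimum.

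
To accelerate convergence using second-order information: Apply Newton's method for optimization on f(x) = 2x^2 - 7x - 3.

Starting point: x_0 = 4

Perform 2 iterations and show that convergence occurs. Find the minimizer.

f(x) = 2x^2 - 7x - 3, f'(x) = 4x + (-7), f''(x) = 4
Step 1: f'(4) = 9, x_1 = 4 - 9/4 = 7/4
Step 2: f'(7/4) = 0, x_2 = 7/4 (converged)
Newton's method converges in 1 step for quadratics.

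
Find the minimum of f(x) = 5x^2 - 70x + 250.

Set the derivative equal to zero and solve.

f(x) = 5x^2 - 70x + 250
f'(x) = 10x + (-70) = 0
x = 70/10 = 7
f(7) = 5
Since f''(x) = 10 > 0, this is a minimum.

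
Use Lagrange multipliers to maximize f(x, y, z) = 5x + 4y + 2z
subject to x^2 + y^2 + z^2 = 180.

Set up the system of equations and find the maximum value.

Lagrange conditions: 5 = 2*lambda*x, 4 = 2*lambda*y, 2 = 2*lambda*z
So x:5 = y:4 = z:2, i.e. x = 5t, y = 4t, z = 2t
Constraint: t^2*(5^2 + 4^2 + 2^2) = 180
  t^2 * 45 = 180  =>  t = sqrt(4)
Maximum = 5*5t + 4*4t + 2*2t = 45*sqrt(4) = 90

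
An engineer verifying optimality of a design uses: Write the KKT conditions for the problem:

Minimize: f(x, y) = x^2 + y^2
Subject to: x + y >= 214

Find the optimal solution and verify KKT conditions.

KKT conditions for min x^2 + y^2 s.t. x + y >= 214:
Stationarity: 2x = mu, 2y = mu
So x = y = mu/2.
Complementary slackness: mu*(x + y - 214) = 0
Primal feasibility: x + y >= 214; dual feasibility: mu >= 0
If mu = 0 then x = y = 0, but 0 + 0 < 214 is infeasible, so the constraint is active.
Constraint active: x + y = 2*(mu/2) = 214 => mu = 214
x = y = 107, f = 22898
Verify: stationarity 2*107 = 214 = mu; primal 107 + 107 = 214 >= 214; dual mu = 214 >= 0; complementary slackness 214*(214 - 214) = 0. All KKT conditions hold.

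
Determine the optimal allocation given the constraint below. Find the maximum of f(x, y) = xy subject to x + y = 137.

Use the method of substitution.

Substitute y = 137 - x into f(x,y) = xy:
g(x) = x(137 - x) = 137x - x^2
g'(x) = 137 - 2x = 0  =>  x = 137/2
y = 137 - 137/2 = 137/2
Maximum value = (137/2) * (137/2) = 18769/4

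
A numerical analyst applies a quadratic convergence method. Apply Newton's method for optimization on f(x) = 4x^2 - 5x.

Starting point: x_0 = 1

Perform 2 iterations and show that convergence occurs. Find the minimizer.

f(x) = 4x^2 - 5x, f'(x) = 8x + (-5), f''(x) = 8
Step 1: f'(1) = 3, x_1 = 1 - 3/8 = 5/8
Step 2: f'(5/8) = 0, x_2 = 5/8 (converged)
Newton's method converges in 1 step for quadratics.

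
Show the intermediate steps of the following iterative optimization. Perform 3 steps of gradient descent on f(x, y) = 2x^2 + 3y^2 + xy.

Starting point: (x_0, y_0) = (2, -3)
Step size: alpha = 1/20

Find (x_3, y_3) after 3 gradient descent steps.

f(x,y) = 2x^2 + 3y^2 + xy
grad_x = 4x + 1y, grad_y = 6y + 1x
Step 1: grad = (5, -16), (7/4, -11/5)
Step 2: grad = (24/5, -229/20), (151/100, -651/400)
Step 3: grad = (353/80, -1651/200), (2063/1600, -4859/4000)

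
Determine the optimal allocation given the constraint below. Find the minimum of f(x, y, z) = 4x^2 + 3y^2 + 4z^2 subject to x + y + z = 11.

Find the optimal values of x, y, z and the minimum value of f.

Using Lagrange multipliers on f = 4x^2 + 3y^2 + 4z^2 with constraint x + y + z = 11:
Conditions: 2*4*x = lambda, 2*3*y = lambda, 2*4*z = lambda
So x = lambda/8, y = lambda/6, z = lambda/8
Substituting into constraint: lambda * (5/12) = 11
lambda = 132/5
x = 33/10, y = 22/5, z = 33/10
Minimum value = 726/5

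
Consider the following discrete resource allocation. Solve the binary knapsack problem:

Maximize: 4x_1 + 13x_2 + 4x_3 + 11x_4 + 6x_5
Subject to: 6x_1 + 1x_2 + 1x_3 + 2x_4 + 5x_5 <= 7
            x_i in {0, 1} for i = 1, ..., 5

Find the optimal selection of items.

Items: item 1 (v=4, w=6), item 2 (v=13, w=1), item 3 (v=4, w=1), item 4 (v=11, w=2), item 5 (v=6, w=5)
Capacity: 7
Checking all 32 subsets (w = total weight, v = total value):
  {}: w = 0, v = 0
  {1}: w = 6, v = 4
  {2}: w = 1, v = 13
  {3}: w = 1, v = 4
  {4}: w = 2, v = 11
  {5}: w = 5, v = 6
  {1, 2}: w = 7, v = 17
  {1, 3}: w = 7, v = 8
  {1, 4}: w = 8 > 7, infeasible
  {1, 5}: w = 11 > 7, infeasible
  {2, 3}: w = 2, v = 17
  {2, 4}: w = 3, v = 24
  {2, 5}: w = 6, v = 19
  {3, 4}: w = 3, v = 15
  {3, 5}: w = 6, v = 10
  {4, 5}: w = 7, v = 17
  {1, 2, 3}: w = 8 > 7, infeasible
  {1, 2, 4}: w = 9 > 7, infeasible
  {1, 2, 5}: w = 12 > 7, infeasible
  {1, 3, 4}: w = 9 > 7, infeasible
  {1, 3, 5}: w = 12 > 7, infeasible
  {1, 4, 5}: w = 13 > 7, infeasible
  {2, 3, 4}: w = 4, v = 28
  {2, 3, 5}: w = 7, v = 23
  {2, 4, 5}: w = 8 > 7, infeasible
  {3, 4, 5}: w = 8 > 7, infeasible
  {1, 2, 3, 4}: w = 10 > 7, infeasible
  {1, 2, 3, 5}: w = 13 > 7, infeasible
  {1, 2, 4, 5}: w = 14 > 7, infeasible
  {1, 3, 4, 5}: w = 14 > 7, infeasible
  {2, 3, 4, 5}: w = 9 > 7, infeasible
  {1, 2, 3, 4, 5}: w = 15 > 7, infeasible
Best feasible subset: items [2, 3, 4]
Total weight: 4 <= 7, total value: 28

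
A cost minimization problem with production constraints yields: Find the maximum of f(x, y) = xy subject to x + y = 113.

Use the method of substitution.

Substitute y = 113 - x into f(x,y) = xy:
g(x) = x(113 - x) = 113x - x^2
g'(x) = 113 - 2x = 0  =>  x = 113/2
y = 113 - 113/2 = 113/2
Maximum value = (113/2) * (113/2) = 12769/4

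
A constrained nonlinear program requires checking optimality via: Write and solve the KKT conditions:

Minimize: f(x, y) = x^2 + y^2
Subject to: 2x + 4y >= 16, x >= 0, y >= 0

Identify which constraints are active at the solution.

KKT conditions for min x^2 + y^2 s.t. 2x + 4y >= 16, x >= 0, y >= 0:
Stationarity: 2x = mu*2 + mu_x, 2y = mu*4 + mu_y, with mu, mu_x, mu_y >= 0
Complementary slackness: mu*(2x + 4y - 16) = 0, mu_x*x = 0, mu_y*y = 0
(0, 0) is infeasible (2*0 + 4*0 < 16), so if mu = 0 stationarity would force x = mu_x/2 >= 0, y = mu_y/2 >= 0 with mu_x*x = mu_y*y = 0, i.e. x = y = 0: contradiction. Hence mu > 0 and 2x + 4y = 16 is active.
Try x > 0, y > 0 (so mu_x = mu_y = 0): x = 2*mu/2, y = 4*mu/2
Substitute: 2*(2*mu/2) + 4*(4*mu/2) = 16
  mu*20/2 = 16 => mu = 8/5
x* = 8/5 > 0, y* = 16/5 > 0, consistent with mu_x = mu_y = 0.
f is convex and the constraints are linear, so this KKT point is the global minimum.
f* = 64/5
Active constraints: 2x + 4y >= 16 (holds with equality, mu = 8/5 > 0); x >= 0 and y >= 0 are inactive (mu_x = mu_y = 0).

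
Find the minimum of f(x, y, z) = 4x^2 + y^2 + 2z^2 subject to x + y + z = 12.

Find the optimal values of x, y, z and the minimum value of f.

Using Lagrange multipliers on f = 4x^2 + y^2 + 2z^2 with constraint x + y + z = 12:
Conditions: 2*4*x = lambda, 2*1*y = lambda, 2*2*z = lambda
So x = lambda/8, y = lambda/2, z = lambda/4
Substituting into constraint: lambda * (7/8) = 12
lambda = 96/7
x = 12/7, y = 48/7, z = 24/7
Minimum value = 576/7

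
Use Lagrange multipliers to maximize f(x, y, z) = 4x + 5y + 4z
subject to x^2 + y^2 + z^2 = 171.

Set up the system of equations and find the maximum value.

Lagrange conditions: 4 = 2*lambda*x, 5 = 2*lambda*y, 4 = 2*lambda*z
So x:4 = y:5 = z:4, i.e. x = 4t, y = 5t, z = 4t
Constraint: t^2*(4^2 + 5^2 + 4^2) = 171
  t^2 * 57 = 171  =>  t = sqrt(3)
Maximum = 4*4t + 5*5t + 4*4t = 57*sqrt(3) = sqrt(9747)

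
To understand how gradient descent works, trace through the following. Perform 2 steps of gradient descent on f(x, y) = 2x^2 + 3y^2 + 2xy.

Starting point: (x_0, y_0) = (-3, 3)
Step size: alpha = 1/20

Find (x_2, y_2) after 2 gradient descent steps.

f(x,y) = 2x^2 + 3y^2 + 2xy
grad_x = 4x + 2y, grad_y = 6y + 2x
Step 1: grad = (-6, 12), (-27/10, 12/5)
Step 2: grad = (-6, 9), (-12/5, 39/20)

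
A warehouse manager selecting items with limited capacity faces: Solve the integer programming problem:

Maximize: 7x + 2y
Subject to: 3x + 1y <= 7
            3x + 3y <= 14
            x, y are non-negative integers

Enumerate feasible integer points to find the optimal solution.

Constraint 1: 3x + 1y <= 7
Constraint 2: 3x + 3y <= 14
Feasible x range (need y >= 0): 0 <= x <= min(7/3, 14/3) => x in {0, ..., 2}.
Enumerate feasible integer points row by row (the coefficient of y is 2 > 0, so for each x the largest feasible y gives the best value):
  x = 0: y <= min((7 - 3*0)/1, (14 - 3*0)/3) => y in {0, ..., 4}; best 7*0 + 2*4 = 8
  x = 1: y <= min((7 - 3*1)/1, (14 - 3*1)/3) => y in {0, ..., 3}; best 7*1 + 2*3 = 13
  x = 2: y <= min((7 - 3*2)/1, (14 - 3*2)/3) => y in {0, ..., 1}; best 7*2 + 2*1 = 16
The maximum 7x + 2y = 16 is achieved at x = 2, y = 1.
Check: 3*2 + 1*1 = 7 <= 7 and 3*2 + 3*1 = 9 <= 14.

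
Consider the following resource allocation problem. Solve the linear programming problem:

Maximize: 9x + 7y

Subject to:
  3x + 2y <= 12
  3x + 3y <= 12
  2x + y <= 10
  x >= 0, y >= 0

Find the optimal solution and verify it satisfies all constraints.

Feasible vertices: (0, 0), (0, 4), (4, 0)
Objective 9x + 7y at each vertex:
  (0, 0): 0
  (0, 4): 28
  (4, 0): 36
Maximum is 36 at (4, 0).
Verify constraints at (x, y) = (4, 0):
  3*4 + 2*0 = 12 <= 12 (active)
  3*4 + 3*0 = 12 <= 12 (active)
  2*4 + 1*0 = 8 <= 10
  x = 4 >= 0, y = 0 >= 0. All constraints satisfied.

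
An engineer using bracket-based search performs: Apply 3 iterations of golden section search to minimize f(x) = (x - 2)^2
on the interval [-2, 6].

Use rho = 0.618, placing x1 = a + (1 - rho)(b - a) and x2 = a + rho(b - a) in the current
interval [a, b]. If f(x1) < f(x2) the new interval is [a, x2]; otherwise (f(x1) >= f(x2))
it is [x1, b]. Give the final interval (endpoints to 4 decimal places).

Golden section search for min of f(x) = (x - 2)^2 on [-2, 6].
Each step: x1 = a + (1 - rho)(b - a), x2 = a + rho(b - a); if f(x1) < f(x2) keep [a, x2], otherwise keep [x1, b].
Step 1: [-2.0000, 6.0000], x1=1.0560 (f=0.8911), x2=2.9440 (f=0.8911); f(x1) = f(x2) (tie, not '<') => keep [1.0560, 6.0000]
Step 2: [1.0560, 6.0000], x1=2.9446 (f=0.8923), x2=4.1114 (f=4.4580); f(x1) < f(x2) => keep [1.0560, 4.1114]
Step 3: [1.0560, 4.1114], x1=2.2232 (f=0.0498), x2=2.9442 (f=0.8916); f(x1) < f(x2) => keep [1.0560, 2.9442]
Final interval: [1.0560, 2.9442]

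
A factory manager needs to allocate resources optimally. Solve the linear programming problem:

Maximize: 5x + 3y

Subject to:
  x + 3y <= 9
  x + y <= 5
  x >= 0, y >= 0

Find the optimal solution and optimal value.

Feasible vertices: (0, 0), (0, 3), (3, 2), (5, 0)
Objective 5x + 3y at each:
  (0, 0): 0
  (0, 3): 9
  (3, 2): 21
  (5, 0): 25
Maximum is 25 at (5, 0).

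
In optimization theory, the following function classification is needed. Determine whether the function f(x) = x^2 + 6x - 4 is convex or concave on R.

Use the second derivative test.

f(x) = x^2 + 6x - 4
f'(x) = 2x + 6
f''(x) = 2
Since f''(x) = 2 > 0 for all x, f is convex on R.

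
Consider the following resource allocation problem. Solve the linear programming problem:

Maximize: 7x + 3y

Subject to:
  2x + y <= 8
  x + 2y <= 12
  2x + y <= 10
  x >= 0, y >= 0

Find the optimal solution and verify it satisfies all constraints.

Feasible vertices: (0, 0), (0, 6), (4/3, 16/3), (4, 0)
Objective 7x + 3y at each vertex:
  (0, 0): 0
  (0, 6): 18
  (4/3, 16/3): 76/3
  (4, 0): 28
Maximum is 28 at (4, 0).
Verify constraints at (x, y) = (4, 0):
  2*4 + 1*0 = 8 <= 8 (active)
  1*4 + 2*0 = 4 <= 12
  2*4 + 1*0 = 8 <= 10
  x = 4 >= 0, y = 0 >= 0. All constraints satisfied.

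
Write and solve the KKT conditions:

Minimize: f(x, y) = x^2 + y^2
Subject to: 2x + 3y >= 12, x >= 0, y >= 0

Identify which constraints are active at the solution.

KKT conditions for min x^2 + y^2 s.t. 2x + 3y >= 12, x >= 0, y >= 0:
Stationarity: 2x = mu*2 + mu_x, 2y = mu*3 + mu_y, with mu, mu_x, mu_y >= 0
Complementary slackness: mu*(2x + 3y - 12) = 0, mu_x*x = 0, mu_y*y = 0
(0, 0) is infeasible (2*0 + 3*0 < 12), so if mu = 0 stationarity would force x = mu_x/2 >= 0, y = mu_y/2 >= 0 with mu_x*x = mu_y*y = 0, i.e. x = y = 0: contradiction. Hence mu > 0 and 2x + 3y = 12 is active.
Try x > 0, y > 0 (so mu_x = mu_y = 0): x = 2*mu/2, y = 3*mu/2
Substitute: 2*(2*mu/2) + 3*(3*mu/2) = 12
  mu*13/2 = 12 => mu = 24/13
x* = 24/13 > 0, y* = 36/13 > 0, consistent with mu_x = mu_y = 0.
f is convex and the constraints are linear, so this KKT point is the global minimum.
f* = 144/13
Active constraints: 2x + 3y >= 12 (holds with equality, mu = 24/13 > 0); x >= 0 and y >= 0 are inactive (mu_x = mu_y = 0).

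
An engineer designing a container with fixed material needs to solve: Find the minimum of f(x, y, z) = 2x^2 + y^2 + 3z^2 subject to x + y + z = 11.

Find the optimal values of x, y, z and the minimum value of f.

Using Lagrange multipliers on f = 2x^2 + y^2 + 3z^2 with constraint x + y + z = 11:
Conditions: 2*2*x = lambda, 2*1*y = lambda, 2*3*z = lambda
So x = lambda/4, y = lambda/2, z = lambda/6
Substituting into constraint: lambda * (11/12) = 11
lambda = 12
x = 3, y = 6, z = 2
Minimum value = 66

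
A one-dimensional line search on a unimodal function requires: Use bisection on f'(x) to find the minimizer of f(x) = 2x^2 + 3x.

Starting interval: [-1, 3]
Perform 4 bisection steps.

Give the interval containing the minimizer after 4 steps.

Finding critical point of f(x) = 2x^2 + 3x using bisection on f'(x) = 4x + 3.
f'(x) = 0 when x = -3/4.
Starting interval: [-1, 3]
Step 1: mid = 1, f'(mid) = 7, new interval = [-1, 1]
Step 2: mid = 0, f'(mid) = 3, new interval = [-1, 0]
Step 3: mid = -1/2, f'(mid) = 1, new interval = [-1, -1/2]
Step 4: mid = -3/4, f'(mid) = 0, new interval = [-3/4, -3/4]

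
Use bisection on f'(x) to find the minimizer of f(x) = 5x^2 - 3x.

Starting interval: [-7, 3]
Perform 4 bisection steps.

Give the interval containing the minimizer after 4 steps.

Finding critical point of f(x) = 5x^2 - 3x using bisection on f'(x) = 10x + -3.
f'(x) = 0 when x = 3/10.
Starting interval: [-7, 3]
Step 1: mid = -2, f'(mid) = -23, new interval = [-2, 3]
Step 2: mid = 1/2, f'(mid) = 2, new interval = [-2, 1/2]
Step 3: mid = -3/4, f'(mid) = -21/2, new interval = [-3/4, 1/2]
Step 4: mid = -1/8, f'(mid) = -17/4, new interval = [-1/8, 1/2]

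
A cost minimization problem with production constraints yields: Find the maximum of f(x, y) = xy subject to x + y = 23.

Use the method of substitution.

Substitute y = 23 - x into f(x,y) = xy:
g(x) = x(23 - x) = 23x - x^2
g'(x) = 23 - 2x = 0  =>  x = 23/2
y = 23 - 23/2 = 23/2
Maximum value = (23/2) * (23/2) = 529/4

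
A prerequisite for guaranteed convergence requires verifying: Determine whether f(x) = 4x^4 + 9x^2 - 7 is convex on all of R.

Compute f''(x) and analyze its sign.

f(x) = 4x^4 + 9x^2 - 7
f'(x) = 16x^3 + 18x
f''(x) = 48x^2 + 18
f''(x) = 48x^2 + 18 >= 18 > 0 for all x
Therefore, f is convex on R.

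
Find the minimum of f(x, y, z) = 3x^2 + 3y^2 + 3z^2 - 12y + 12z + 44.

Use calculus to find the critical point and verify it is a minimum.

f(x,y,z) = 3x^2 + 3y^2 + 3z^2 - 12y + 12z + 44
df/dx = 6x + (0) = 0 => x = 0
df/dy = 6y + (-12) = 0 => y = 2
df/dz = 6z + (12) = 0 => z = -2
f(0,2,-2) = 3*(0)^2 + 3*(2)^2 + 3*(-2)^2 + -12*(2) + 12*(-2) + 44 = 20
Hessian is diagonal with entries 6, 6, 6 > 0, confirmed minimum.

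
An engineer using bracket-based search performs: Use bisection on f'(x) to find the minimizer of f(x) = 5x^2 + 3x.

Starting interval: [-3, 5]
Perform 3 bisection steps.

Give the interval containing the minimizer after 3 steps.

Finding critical point of f(x) = 5x^2 + 3x using bisection on f'(x) = 10x + 3.
f'(x) = 0 when x = -3/10.
Starting interval: [-3, 5]
Step 1: mid = 1, f'(mid) = 13, new interval = [-3, 1]
Step 2: mid = -1, f'(mid) = -7, new interval = [-1, 1]
Step 3: mid = 0, f'(mid) = 3, new interval = [-1, 0]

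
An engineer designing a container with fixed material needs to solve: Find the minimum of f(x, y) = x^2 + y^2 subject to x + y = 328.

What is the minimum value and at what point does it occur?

Substitute y = 328 - x into f(x,y) = x^2 + y^2:
g(x) = x^2 + (328 - x)^2 = 2x^2 - 656x + 107584
g'(x) = 4x - 656 = 0  =>  x = 164
y = 328 - 164 = 164
Minimum value = 164^2 + 164^2 = 53792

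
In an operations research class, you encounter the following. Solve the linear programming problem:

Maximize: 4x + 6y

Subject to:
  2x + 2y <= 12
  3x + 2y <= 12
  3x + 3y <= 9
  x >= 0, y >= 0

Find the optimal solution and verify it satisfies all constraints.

Feasible vertices: (0, 0), (0, 3), (3, 0)
Objective 4x + 6y at each vertex:
  (0, 0): 0
  (0, 3): 18
  (3, 0): 12
Maximum is 18 at (0, 3).
Verify constraints at (x, y) = (0, 3):
  2*0 + 2*3 = 6 <= 12
  3*0 + 2*3 = 6 <= 12
  3*0 + 3*3 = 9 <= 9 (active)
  x = 0 >= 0, y = 3 >= 0. All constraints satisfied.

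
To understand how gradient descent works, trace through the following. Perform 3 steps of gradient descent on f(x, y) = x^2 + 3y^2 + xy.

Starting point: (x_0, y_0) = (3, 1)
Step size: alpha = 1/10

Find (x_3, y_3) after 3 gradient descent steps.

f(x,y) = x^2 + 3y^2 + xy
grad_x = 2x + 1y, grad_y = 6y + 1x
Step 1: grad = (7, 9), (23/10, 1/10)
Step 2: grad = (47/10, 29/10), (183/100, -19/100)
Step 3: grad = (347/100, 69/100), (1483/1000, -259/1000)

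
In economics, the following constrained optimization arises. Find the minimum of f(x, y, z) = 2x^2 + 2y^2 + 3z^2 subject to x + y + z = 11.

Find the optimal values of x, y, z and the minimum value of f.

Using Lagrange multipliers on f = 2x^2 + 2y^2 + 3z^2 with constraint x + y + z = 11:
Conditions: 2*2*x = lambda, 2*2*y = lambda, 2*3*z = lambda
So x = lambda/4, y = lambda/4, z = lambda/6
Substituting into constraint: lambda * (2/3) = 11
lambda = 33/2
x = 33/8, y = 33/8, z = 11/4
Minimum value = 363/4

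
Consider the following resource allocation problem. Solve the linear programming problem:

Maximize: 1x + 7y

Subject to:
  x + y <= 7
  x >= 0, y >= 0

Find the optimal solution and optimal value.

The feasible region has vertices at [(0, 0), (7, 0), (0, 7)].
Checking objective 1x + 7y at each vertex:
  (0, 0): 1*0 + 7*0 = 0
  (7, 0): 1*7 + 7*0 = 7
  (0, 7): 1*0 + 7*7 = 49
Maximum is 49 at (0, 7).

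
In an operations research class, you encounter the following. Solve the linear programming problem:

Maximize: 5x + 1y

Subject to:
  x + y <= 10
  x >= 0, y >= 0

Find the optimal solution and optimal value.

The feasible region has vertices at [(0, 0), (10, 0), (0, 10)].
Checking objective 5x + 1y at each vertex:
  (0, 0): 5*0 + 1*0 = 0
  (10, 0): 5*10 + 1*0 = 50
  (0, 10): 5*0 + 1*10 = 10
Maximum is 50 at (10, 0).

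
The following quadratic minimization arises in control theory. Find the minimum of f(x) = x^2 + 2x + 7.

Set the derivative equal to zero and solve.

f(x) = x^2 + 2x + 7
f'(x) = 2x + (2) = 0
x = -2/2 = -1
f(-1) = 6
Since f''(x) = 2 > 0, this is a minimum.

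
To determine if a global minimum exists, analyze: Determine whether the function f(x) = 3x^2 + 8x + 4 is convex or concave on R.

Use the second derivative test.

f(x) = 3x^2 + 8x + 4
f'(x) = 6x + 8
f''(x) = 6
Since f''(x) = 6 > 0 for all x, f is convex on R.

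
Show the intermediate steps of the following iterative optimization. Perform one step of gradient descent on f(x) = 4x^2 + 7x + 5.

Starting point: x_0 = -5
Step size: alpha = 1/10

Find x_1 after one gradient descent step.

f(x) = 4x^2 + 7x + 5
f'(x) = 8x + 7
f'(-5) = 8*-5 + (7) = -33
x_1 = x_0 - alpha * f'(x_0) = -5 - 1/10 * -33 = -17/10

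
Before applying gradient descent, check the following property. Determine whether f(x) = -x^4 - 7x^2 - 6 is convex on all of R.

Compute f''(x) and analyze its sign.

f(x) = -x^4 - 7x^2 - 6
f'(x) = -4x^3 + -14x
f''(x) = -12x^2 + -14
f''(x) = -12x^2 + -14 <= -14 < 0 for all x
Therefore, f is concave on R.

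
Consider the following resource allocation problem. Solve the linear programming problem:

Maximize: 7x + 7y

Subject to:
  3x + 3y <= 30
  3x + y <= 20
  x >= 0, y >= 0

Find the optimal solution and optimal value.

Feasible vertices: (0, 0), (0, 10), (5, 5), (20/3, 0)
Objective 7x + 7y at each:
  (0, 0): 0
  (0, 10): 70
  (5, 5): 70
  (20/3, 0): 140/3
Maximum is 70 at (0, 10).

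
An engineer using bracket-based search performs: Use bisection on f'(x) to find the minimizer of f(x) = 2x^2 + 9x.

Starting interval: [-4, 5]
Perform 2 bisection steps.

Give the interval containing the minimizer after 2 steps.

Finding critical point of f(x) = 2x^2 + 9x using bisection on f'(x) = 4x + 9.
f'(x) = 0 when x = -9/4.
Starting interval: [-4, 5]
Step 1: mid = 1/2, f'(mid) = 11, new interval = [-4, 1/2]
Step 2: mid = -7/4, f'(mid) = 2, new interval = [-4, -7/4]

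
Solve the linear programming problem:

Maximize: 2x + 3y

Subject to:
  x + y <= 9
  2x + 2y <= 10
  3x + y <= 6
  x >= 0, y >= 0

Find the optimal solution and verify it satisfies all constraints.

Feasible vertices: (0, 0), (0, 5), (1/2, 9/2), (2, 0)
Objective 2x + 3y at each vertex:
  (0, 0): 0
  (0, 5): 15
  (1/2, 9/2): 29/2
  (2, 0): 4
Maximum is 15 at (0, 5).
Verify constraints at (x, y) = (0, 5):
  1*0 + 1*5 = 5 <= 9
  2*0 + 2*5 = 10 <= 10 (active)
  3*0 + 1*5 = 5 <= 6
  x = 0 >= 0, y = 5 >= 0. All constraints satisfied.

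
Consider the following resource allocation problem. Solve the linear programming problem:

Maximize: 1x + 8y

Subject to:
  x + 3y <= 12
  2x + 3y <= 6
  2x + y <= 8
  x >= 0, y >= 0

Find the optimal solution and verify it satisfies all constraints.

Feasible vertices: (0, 0), (0, 2), (3, 0)
Objective 1x + 8y at each vertex:
  (0, 0): 0
  (0, 2): 16
  (3, 0): 3
Maximum is 16 at (0, 2).
Verify constraints at (x, y) = (0, 2):
  1*0 + 3*2 = 6 <= 12
  2*0 + 3*2 = 6 <= 6 (active)
  2*0 + 1*2 = 2 <= 8
  x = 0 >= 0, y = 2 >= 0. All constraints satisfied.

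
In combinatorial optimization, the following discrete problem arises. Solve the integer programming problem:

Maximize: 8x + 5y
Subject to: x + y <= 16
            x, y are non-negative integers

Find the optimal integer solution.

Objective: 8x + 5y, constraint: x + y <= 16
Coefficient of x is 8 >= coefficient of y is 5, so allocate the entire budget to x.
Optimal: x = 16, y = 0, value = 128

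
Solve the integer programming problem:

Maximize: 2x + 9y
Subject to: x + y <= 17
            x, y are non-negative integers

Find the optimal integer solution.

Objective: 2x + 9y, constraint: x + y <= 17
Coefficient of y is 9 > coefficient of x is 2, so allocate the entire budget to y.
Optimal: x = 0, y = 17, value = 153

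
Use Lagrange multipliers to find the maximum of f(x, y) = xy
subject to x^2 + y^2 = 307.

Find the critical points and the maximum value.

Lagrange conditions: y = 2*lambda*x and x = 2*lambda*y
If x = 0 then y = 0, violating the constraint, so x, y != 0.
Dividing: y/x = x/y => x^2 = y^2 => y = x or y = -x
Constraint: 2x^2 = 307 => x^2 = 307/2 => x = +/-sqrt(307/2)
Critical points: (sqrt(307/2), sqrt(307/2)), (-sqrt(307/2), -sqrt(307/2)), (sqrt(307/2), -sqrt(307/2)), (-sqrt(307/2), sqrt(307/2))
  y = x:  xy = x^2 = 307/2  at (sqrt(307/2), sqrt(307/2)) and (-sqrt(307/2), -sqrt(307/2))
  y = -x: xy = -x^2 = -307/2 at (sqrt(307/2), -sqrt(307/2)) and (-sqrt(307/2), sqrt(307/2))
Maximum xy = 307/2 at (sqrt(307/2), sqrt(307/2)) and (-sqrt(307/2), -sqrt(307/2))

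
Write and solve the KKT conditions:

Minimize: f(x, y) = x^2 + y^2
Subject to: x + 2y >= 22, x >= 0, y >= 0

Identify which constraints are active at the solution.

KKT conditions for min x^2 + y^2 s.t. 1x + 2y >= 22, x >= 0, y >= 0:
Stationarity: 2x = mu*1 + mu_x, 2y = mu*2 + mu_y, with mu, mu_x, mu_y >= 0
Complementary slackness: mu*(x + 2y - 22) = 0, mu_x*x = 0, mu_y*y = 0
(0, 0) is infeasible (1*0 + 2*0 < 22), so if mu = 0 stationarity would force x = mu_x/2 >= 0, y = mu_y/2 >= 0 with mu_x*x = mu_y*y = 0, i.e. x = y = 0: contradiction. Hence mu > 0 and x + 2y = 22 is active.
Try x > 0, y > 0 (so mu_x = mu_y = 0): x = 1*mu/2, y = 2*mu/2
Substitute: 1*(1*mu/2) + 2*(2*mu/2) = 22
  mu*5/2 = 22 => mu = 44/5
x* = 22/5 > 0, y* = 44/5 > 0, consistent with mu_x = mu_y = 0.
f is convex and the constraints are linear, so this KKT point is the global minimum.
f* = 484/5
Active constraints: x + 2y >= 22 (holds with equality, mu = 44/5 > 0); x >= 0 and y >= 0 are inactive (mu_x = mu_y = 0).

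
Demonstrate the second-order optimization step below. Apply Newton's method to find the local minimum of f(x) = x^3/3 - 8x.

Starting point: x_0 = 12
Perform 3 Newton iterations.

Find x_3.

f(x) = x^3/3 - 8x
f'(x) = x^2 - 8, f''(x) = 2x
Newton update: x_{n+1} = x_n - (x_n^2 - 8)/(2*x_n)
Step 1: x_0 = 12, f'=136, f''=24, x_1 = 19/3
Step 2: x_1 = 19/3, f'=289/9, f''=38/3, x_2 = 433/114
Step 3: x_2 = 433/114, f'=83521/12996, f''=433/57, x_3 = 291457/98724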